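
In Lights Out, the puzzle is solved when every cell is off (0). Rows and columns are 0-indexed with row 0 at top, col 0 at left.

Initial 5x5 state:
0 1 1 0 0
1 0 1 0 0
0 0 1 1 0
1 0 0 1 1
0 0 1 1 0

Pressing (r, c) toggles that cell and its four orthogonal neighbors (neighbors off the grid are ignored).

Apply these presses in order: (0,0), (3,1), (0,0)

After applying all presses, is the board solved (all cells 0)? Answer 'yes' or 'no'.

After press 1 at (0,0):
1 0 1 0 0
0 0 1 0 0
0 0 1 1 0
1 0 0 1 1
0 0 1 1 0

After press 2 at (3,1):
1 0 1 0 0
0 0 1 0 0
0 1 1 1 0
0 1 1 1 1
0 1 1 1 0

After press 3 at (0,0):
0 1 1 0 0
1 0 1 0 0
0 1 1 1 0
0 1 1 1 1
0 1 1 1 0

Lights still on: 14

Answer: no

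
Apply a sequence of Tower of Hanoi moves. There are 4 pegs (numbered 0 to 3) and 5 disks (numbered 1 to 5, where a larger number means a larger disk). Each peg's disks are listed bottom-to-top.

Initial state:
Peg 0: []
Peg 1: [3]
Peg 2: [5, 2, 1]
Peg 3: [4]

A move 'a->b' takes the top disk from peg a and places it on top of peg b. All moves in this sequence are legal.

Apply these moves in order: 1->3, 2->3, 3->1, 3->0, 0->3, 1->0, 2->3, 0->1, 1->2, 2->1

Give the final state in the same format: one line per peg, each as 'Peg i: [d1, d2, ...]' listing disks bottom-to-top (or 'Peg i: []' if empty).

Answer: Peg 0: []
Peg 1: [1]
Peg 2: [5]
Peg 3: [4, 3, 2]

Derivation:
After move 1 (1->3):
Peg 0: []
Peg 1: []
Peg 2: [5, 2, 1]
Peg 3: [4, 3]

After move 2 (2->3):
Peg 0: []
Peg 1: []
Peg 2: [5, 2]
Peg 3: [4, 3, 1]

After move 3 (3->1):
Peg 0: []
Peg 1: [1]
Peg 2: [5, 2]
Peg 3: [4, 3]

After move 4 (3->0):
Peg 0: [3]
Peg 1: [1]
Peg 2: [5, 2]
Peg 3: [4]

After move 5 (0->3):
Peg 0: []
Peg 1: [1]
Peg 2: [5, 2]
Peg 3: [4, 3]

After move 6 (1->0):
Peg 0: [1]
Peg 1: []
Peg 2: [5, 2]
Peg 3: [4, 3]

After move 7 (2->3):
Peg 0: [1]
Peg 1: []
Peg 2: [5]
Peg 3: [4, 3, 2]

After move 8 (0->1):
Peg 0: []
Peg 1: [1]
Peg 2: [5]
Peg 3: [4, 3, 2]

After move 9 (1->2):
Peg 0: []
Peg 1: []
Peg 2: [5, 1]
Peg 3: [4, 3, 2]

After move 10 (2->1):
Peg 0: []
Peg 1: [1]
Peg 2: [5]
Peg 3: [4, 3, 2]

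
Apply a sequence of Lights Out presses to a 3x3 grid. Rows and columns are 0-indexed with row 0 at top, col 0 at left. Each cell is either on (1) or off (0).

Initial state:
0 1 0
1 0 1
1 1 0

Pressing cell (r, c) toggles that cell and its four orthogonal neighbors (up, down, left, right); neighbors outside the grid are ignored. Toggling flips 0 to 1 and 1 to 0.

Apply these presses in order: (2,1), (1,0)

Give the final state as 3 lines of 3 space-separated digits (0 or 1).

After press 1 at (2,1):
0 1 0
1 1 1
0 0 1

After press 2 at (1,0):
1 1 0
0 0 1
1 0 1

Answer: 1 1 0
0 0 1
1 0 1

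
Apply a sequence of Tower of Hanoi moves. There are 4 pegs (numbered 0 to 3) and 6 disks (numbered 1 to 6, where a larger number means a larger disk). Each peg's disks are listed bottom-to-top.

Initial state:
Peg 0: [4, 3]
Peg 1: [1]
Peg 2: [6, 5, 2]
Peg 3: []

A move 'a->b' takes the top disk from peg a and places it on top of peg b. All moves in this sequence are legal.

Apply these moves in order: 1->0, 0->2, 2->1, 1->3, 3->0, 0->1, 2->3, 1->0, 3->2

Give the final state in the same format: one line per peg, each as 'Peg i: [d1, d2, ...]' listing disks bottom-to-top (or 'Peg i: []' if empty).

Answer: Peg 0: [4, 3, 1]
Peg 1: []
Peg 2: [6, 5, 2]
Peg 3: []

Derivation:
After move 1 (1->0):
Peg 0: [4, 3, 1]
Peg 1: []
Peg 2: [6, 5, 2]
Peg 3: []

After move 2 (0->2):
Peg 0: [4, 3]
Peg 1: []
Peg 2: [6, 5, 2, 1]
Peg 3: []

After move 3 (2->1):
Peg 0: [4, 3]
Peg 1: [1]
Peg 2: [6, 5, 2]
Peg 3: []

After move 4 (1->3):
Peg 0: [4, 3]
Peg 1: []
Peg 2: [6, 5, 2]
Peg 3: [1]

After move 5 (3->0):
Peg 0: [4, 3, 1]
Peg 1: []
Peg 2: [6, 5, 2]
Peg 3: []

After move 6 (0->1):
Peg 0: [4, 3]
Peg 1: [1]
Peg 2: [6, 5, 2]
Peg 3: []

After move 7 (2->3):
Peg 0: [4, 3]
Peg 1: [1]
Peg 2: [6, 5]
Peg 3: [2]

After move 8 (1->0):
Peg 0: [4, 3, 1]
Peg 1: []
Peg 2: [6, 5]
Peg 3: [2]

After move 9 (3->2):
Peg 0: [4, 3, 1]
Peg 1: []
Peg 2: [6, 5, 2]
Peg 3: []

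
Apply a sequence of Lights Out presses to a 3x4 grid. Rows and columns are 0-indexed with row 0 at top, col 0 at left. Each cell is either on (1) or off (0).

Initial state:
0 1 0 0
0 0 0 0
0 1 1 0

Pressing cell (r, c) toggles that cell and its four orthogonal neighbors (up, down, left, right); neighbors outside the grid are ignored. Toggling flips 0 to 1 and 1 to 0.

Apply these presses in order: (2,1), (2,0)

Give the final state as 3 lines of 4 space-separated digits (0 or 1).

After press 1 at (2,1):
0 1 0 0
0 1 0 0
1 0 0 0

After press 2 at (2,0):
0 1 0 0
1 1 0 0
0 1 0 0

Answer: 0 1 0 0
1 1 0 0
0 1 0 0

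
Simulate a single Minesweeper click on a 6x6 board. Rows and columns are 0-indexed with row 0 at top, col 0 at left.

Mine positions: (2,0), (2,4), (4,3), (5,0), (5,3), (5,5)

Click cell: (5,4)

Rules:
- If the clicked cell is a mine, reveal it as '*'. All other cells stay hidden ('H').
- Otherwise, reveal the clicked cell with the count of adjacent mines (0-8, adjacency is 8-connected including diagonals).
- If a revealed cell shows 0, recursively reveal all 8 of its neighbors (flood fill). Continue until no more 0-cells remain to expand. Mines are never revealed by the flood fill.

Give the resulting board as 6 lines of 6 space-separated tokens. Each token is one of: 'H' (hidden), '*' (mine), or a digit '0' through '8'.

H H H H H H
H H H H H H
H H H H H H
H H H H H H
H H H H H H
H H H H 3 H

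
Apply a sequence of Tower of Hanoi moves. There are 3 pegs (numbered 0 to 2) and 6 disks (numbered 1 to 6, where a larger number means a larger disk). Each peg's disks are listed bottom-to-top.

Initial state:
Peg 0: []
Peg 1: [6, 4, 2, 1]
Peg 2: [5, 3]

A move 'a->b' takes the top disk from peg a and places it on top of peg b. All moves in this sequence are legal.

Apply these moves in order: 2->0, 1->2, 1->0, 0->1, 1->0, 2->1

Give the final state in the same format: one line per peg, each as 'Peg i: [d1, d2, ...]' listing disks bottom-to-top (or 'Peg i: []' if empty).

Answer: Peg 0: [3, 2]
Peg 1: [6, 4, 1]
Peg 2: [5]

Derivation:
After move 1 (2->0):
Peg 0: [3]
Peg 1: [6, 4, 2, 1]
Peg 2: [5]

After move 2 (1->2):
Peg 0: [3]
Peg 1: [6, 4, 2]
Peg 2: [5, 1]

After move 3 (1->0):
Peg 0: [3, 2]
Peg 1: [6, 4]
Peg 2: [5, 1]

After move 4 (0->1):
Peg 0: [3]
Peg 1: [6, 4, 2]
Peg 2: [5, 1]

After move 5 (1->0):
Peg 0: [3, 2]
Peg 1: [6, 4]
Peg 2: [5, 1]

After move 6 (2->1):
Peg 0: [3, 2]
Peg 1: [6, 4, 1]
Peg 2: [5]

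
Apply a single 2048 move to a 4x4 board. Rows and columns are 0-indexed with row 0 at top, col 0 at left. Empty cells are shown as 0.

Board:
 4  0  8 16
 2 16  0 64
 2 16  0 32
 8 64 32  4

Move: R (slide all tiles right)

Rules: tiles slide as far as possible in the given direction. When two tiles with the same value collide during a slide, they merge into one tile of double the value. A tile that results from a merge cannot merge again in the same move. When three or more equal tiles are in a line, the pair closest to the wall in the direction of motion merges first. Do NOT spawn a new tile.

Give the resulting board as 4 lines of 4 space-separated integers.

Slide right:
row 0: [4, 0, 8, 16] -> [0, 4, 8, 16]
row 1: [2, 16, 0, 64] -> [0, 2, 16, 64]
row 2: [2, 16, 0, 32] -> [0, 2, 16, 32]
row 3: [8, 64, 32, 4] -> [8, 64, 32, 4]

Answer:  0  4  8 16
 0  2 16 64
 0  2 16 32
 8 64 32  4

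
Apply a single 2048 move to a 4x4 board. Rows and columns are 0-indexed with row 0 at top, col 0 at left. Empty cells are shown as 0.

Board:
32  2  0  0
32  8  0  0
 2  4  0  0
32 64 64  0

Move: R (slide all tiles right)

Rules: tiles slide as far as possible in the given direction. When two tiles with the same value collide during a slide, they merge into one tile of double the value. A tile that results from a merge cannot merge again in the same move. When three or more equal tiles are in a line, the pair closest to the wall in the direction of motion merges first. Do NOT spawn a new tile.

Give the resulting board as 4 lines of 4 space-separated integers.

Slide right:
row 0: [32, 2, 0, 0] -> [0, 0, 32, 2]
row 1: [32, 8, 0, 0] -> [0, 0, 32, 8]
row 2: [2, 4, 0, 0] -> [0, 0, 2, 4]
row 3: [32, 64, 64, 0] -> [0, 0, 32, 128]

Answer:   0   0  32   2
  0   0  32   8
  0   0   2   4
  0   0  32 128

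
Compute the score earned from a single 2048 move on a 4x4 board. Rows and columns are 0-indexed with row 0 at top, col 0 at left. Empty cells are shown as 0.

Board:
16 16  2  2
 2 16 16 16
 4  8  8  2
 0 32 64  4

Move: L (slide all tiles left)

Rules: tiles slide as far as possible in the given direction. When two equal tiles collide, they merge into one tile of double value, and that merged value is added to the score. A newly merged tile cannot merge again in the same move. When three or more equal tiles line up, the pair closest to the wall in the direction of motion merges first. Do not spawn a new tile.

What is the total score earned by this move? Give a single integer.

Slide left:
row 0: [16, 16, 2, 2] -> [32, 4, 0, 0]  score +36 (running 36)
row 1: [2, 16, 16, 16] -> [2, 32, 16, 0]  score +32 (running 68)
row 2: [4, 8, 8, 2] -> [4, 16, 2, 0]  score +16 (running 84)
row 3: [0, 32, 64, 4] -> [32, 64, 4, 0]  score +0 (running 84)
Board after move:
32  4  0  0
 2 32 16  0
 4 16  2  0
32 64  4  0

Answer: 84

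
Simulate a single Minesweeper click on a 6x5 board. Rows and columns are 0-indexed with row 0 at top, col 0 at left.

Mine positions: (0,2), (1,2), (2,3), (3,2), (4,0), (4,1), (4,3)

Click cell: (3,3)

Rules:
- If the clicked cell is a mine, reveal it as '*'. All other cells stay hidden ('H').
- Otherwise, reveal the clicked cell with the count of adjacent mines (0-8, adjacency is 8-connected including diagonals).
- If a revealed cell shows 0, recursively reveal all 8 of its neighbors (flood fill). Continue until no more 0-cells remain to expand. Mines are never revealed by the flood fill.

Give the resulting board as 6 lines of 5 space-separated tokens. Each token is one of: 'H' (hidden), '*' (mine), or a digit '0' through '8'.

H H H H H
H H H H H
H H H H H
H H H 3 H
H H H H H
H H H H H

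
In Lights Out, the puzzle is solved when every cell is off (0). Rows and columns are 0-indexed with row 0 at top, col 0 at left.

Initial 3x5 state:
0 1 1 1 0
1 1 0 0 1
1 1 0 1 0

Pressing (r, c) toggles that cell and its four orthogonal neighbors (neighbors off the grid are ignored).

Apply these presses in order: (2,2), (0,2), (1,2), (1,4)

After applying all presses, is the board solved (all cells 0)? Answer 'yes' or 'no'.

After press 1 at (2,2):
0 1 1 1 0
1 1 1 0 1
1 0 1 0 0

After press 2 at (0,2):
0 0 0 0 0
1 1 0 0 1
1 0 1 0 0

After press 3 at (1,2):
0 0 1 0 0
1 0 1 1 1
1 0 0 0 0

After press 4 at (1,4):
0 0 1 0 1
1 0 1 0 0
1 0 0 0 1

Lights still on: 6

Answer: no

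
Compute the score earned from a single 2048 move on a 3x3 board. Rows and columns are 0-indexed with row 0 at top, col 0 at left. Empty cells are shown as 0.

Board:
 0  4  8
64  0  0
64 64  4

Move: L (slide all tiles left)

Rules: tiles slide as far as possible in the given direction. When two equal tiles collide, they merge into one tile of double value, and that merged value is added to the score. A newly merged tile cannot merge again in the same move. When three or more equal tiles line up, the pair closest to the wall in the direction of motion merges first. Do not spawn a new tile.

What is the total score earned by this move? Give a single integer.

Answer: 128

Derivation:
Slide left:
row 0: [0, 4, 8] -> [4, 8, 0]  score +0 (running 0)
row 1: [64, 0, 0] -> [64, 0, 0]  score +0 (running 0)
row 2: [64, 64, 4] -> [128, 4, 0]  score +128 (running 128)
Board after move:
  4   8   0
 64   0   0
128   4   0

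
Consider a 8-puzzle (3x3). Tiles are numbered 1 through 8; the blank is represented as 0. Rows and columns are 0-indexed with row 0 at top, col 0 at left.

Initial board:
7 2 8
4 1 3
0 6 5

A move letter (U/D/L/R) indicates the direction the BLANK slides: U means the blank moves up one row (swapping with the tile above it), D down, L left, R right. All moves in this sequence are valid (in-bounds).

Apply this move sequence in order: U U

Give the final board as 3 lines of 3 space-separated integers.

Answer: 0 2 8
7 1 3
4 6 5

Derivation:
After move 1 (U):
7 2 8
0 1 3
4 6 5

After move 2 (U):
0 2 8
7 1 3
4 6 5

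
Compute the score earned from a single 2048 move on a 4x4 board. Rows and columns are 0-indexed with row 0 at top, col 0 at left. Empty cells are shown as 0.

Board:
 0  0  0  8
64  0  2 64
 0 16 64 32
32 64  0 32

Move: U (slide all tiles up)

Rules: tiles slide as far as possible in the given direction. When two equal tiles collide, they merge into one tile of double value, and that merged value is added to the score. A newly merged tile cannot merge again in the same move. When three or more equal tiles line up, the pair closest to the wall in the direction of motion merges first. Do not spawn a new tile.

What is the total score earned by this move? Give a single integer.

Slide up:
col 0: [0, 64, 0, 32] -> [64, 32, 0, 0]  score +0 (running 0)
col 1: [0, 0, 16, 64] -> [16, 64, 0, 0]  score +0 (running 0)
col 2: [0, 2, 64, 0] -> [2, 64, 0, 0]  score +0 (running 0)
col 3: [8, 64, 32, 32] -> [8, 64, 64, 0]  score +64 (running 64)
Board after move:
64 16  2  8
32 64 64 64
 0  0  0 64
 0  0  0  0

Answer: 64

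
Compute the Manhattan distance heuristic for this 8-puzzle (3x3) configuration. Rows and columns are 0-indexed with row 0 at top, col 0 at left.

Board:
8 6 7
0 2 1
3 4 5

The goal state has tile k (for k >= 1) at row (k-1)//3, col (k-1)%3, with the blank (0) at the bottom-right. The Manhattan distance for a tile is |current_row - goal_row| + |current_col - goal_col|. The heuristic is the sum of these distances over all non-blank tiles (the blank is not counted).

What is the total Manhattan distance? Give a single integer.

Tile 8: at (0,0), goal (2,1), distance |0-2|+|0-1| = 3
Tile 6: at (0,1), goal (1,2), distance |0-1|+|1-2| = 2
Tile 7: at (0,2), goal (2,0), distance |0-2|+|2-0| = 4
Tile 2: at (1,1), goal (0,1), distance |1-0|+|1-1| = 1
Tile 1: at (1,2), goal (0,0), distance |1-0|+|2-0| = 3
Tile 3: at (2,0), goal (0,2), distance |2-0|+|0-2| = 4
Tile 4: at (2,1), goal (1,0), distance |2-1|+|1-0| = 2
Tile 5: at (2,2), goal (1,1), distance |2-1|+|2-1| = 2
Sum: 3 + 2 + 4 + 1 + 3 + 4 + 2 + 2 = 21

Answer: 21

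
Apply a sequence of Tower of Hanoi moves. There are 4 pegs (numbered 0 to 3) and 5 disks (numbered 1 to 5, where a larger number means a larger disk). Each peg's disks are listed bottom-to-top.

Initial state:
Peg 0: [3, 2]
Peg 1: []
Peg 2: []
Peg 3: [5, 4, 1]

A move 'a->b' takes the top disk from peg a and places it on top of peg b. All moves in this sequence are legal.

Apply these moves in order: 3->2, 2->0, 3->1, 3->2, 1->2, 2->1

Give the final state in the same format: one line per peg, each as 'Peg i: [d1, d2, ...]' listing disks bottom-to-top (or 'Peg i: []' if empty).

Answer: Peg 0: [3, 2, 1]
Peg 1: [4]
Peg 2: [5]
Peg 3: []

Derivation:
After move 1 (3->2):
Peg 0: [3, 2]
Peg 1: []
Peg 2: [1]
Peg 3: [5, 4]

After move 2 (2->0):
Peg 0: [3, 2, 1]
Peg 1: []
Peg 2: []
Peg 3: [5, 4]

After move 3 (3->1):
Peg 0: [3, 2, 1]
Peg 1: [4]
Peg 2: []
Peg 3: [5]

After move 4 (3->2):
Peg 0: [3, 2, 1]
Peg 1: [4]
Peg 2: [5]
Peg 3: []

After move 5 (1->2):
Peg 0: [3, 2, 1]
Peg 1: []
Peg 2: [5, 4]
Peg 3: []

After move 6 (2->1):
Peg 0: [3, 2, 1]
Peg 1: [4]
Peg 2: [5]
Peg 3: []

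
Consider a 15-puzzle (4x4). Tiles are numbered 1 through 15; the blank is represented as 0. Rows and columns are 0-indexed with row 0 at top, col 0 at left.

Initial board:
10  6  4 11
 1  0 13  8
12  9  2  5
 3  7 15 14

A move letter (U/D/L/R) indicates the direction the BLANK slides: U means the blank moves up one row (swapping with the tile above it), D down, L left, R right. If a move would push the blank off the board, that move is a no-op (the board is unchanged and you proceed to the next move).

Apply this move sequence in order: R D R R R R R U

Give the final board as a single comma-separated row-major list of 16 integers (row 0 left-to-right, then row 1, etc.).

After move 1 (R):
10  6  4 11
 1 13  0  8
12  9  2  5
 3  7 15 14

After move 2 (D):
10  6  4 11
 1 13  2  8
12  9  0  5
 3  7 15 14

After move 3 (R):
10  6  4 11
 1 13  2  8
12  9  5  0
 3  7 15 14

After move 4 (R):
10  6  4 11
 1 13  2  8
12  9  5  0
 3  7 15 14

After move 5 (R):
10  6  4 11
 1 13  2  8
12  9  5  0
 3  7 15 14

After move 6 (R):
10  6  4 11
 1 13  2  8
12  9  5  0
 3  7 15 14

After move 7 (R):
10  6  4 11
 1 13  2  8
12  9  5  0
 3  7 15 14

After move 8 (U):
10  6  4 11
 1 13  2  0
12  9  5  8
 3  7 15 14

Answer: 10, 6, 4, 11, 1, 13, 2, 0, 12, 9, 5, 8, 3, 7, 15, 14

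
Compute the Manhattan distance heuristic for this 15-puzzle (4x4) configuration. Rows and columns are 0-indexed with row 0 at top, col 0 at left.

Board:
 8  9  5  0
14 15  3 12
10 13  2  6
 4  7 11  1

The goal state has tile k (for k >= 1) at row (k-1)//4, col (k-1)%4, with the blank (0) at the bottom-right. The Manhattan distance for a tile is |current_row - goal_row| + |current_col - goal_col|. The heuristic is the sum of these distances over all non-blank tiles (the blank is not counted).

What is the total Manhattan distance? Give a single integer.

Tile 8: (0,0)->(1,3) = 4
Tile 9: (0,1)->(2,0) = 3
Tile 5: (0,2)->(1,0) = 3
Tile 14: (1,0)->(3,1) = 3
Tile 15: (1,1)->(3,2) = 3
Tile 3: (1,2)->(0,2) = 1
Tile 12: (1,3)->(2,3) = 1
Tile 10: (2,0)->(2,1) = 1
Tile 13: (2,1)->(3,0) = 2
Tile 2: (2,2)->(0,1) = 3
Tile 6: (2,3)->(1,1) = 3
Tile 4: (3,0)->(0,3) = 6
Tile 7: (3,1)->(1,2) = 3
Tile 11: (3,2)->(2,2) = 1
Tile 1: (3,3)->(0,0) = 6
Sum: 4 + 3 + 3 + 3 + 3 + 1 + 1 + 1 + 2 + 3 + 3 + 6 + 3 + 1 + 6 = 43

Answer: 43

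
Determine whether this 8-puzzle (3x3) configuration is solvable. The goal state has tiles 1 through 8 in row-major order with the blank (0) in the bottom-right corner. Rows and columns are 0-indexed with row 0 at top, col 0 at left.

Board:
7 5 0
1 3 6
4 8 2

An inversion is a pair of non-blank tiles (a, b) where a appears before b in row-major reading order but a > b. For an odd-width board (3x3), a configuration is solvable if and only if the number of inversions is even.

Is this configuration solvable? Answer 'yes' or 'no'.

Inversions (pairs i<j in row-major order where tile[i] > tile[j] > 0): 15
15 is odd, so the puzzle is not solvable.

Answer: no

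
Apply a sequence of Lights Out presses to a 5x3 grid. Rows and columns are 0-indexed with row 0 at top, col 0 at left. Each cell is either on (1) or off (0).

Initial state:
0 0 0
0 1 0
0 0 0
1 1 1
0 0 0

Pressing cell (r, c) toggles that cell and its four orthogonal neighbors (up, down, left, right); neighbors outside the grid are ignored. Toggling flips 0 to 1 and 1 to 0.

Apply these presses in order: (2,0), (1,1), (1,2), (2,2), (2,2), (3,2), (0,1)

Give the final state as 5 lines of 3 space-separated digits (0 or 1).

After press 1 at (2,0):
0 0 0
1 1 0
1 1 0
0 1 1
0 0 0

After press 2 at (1,1):
0 1 0
0 0 1
1 0 0
0 1 1
0 0 0

After press 3 at (1,2):
0 1 1
0 1 0
1 0 1
0 1 1
0 0 0

After press 4 at (2,2):
0 1 1
0 1 1
1 1 0
0 1 0
0 0 0

After press 5 at (2,2):
0 1 1
0 1 0
1 0 1
0 1 1
0 0 0

After press 6 at (3,2):
0 1 1
0 1 0
1 0 0
0 0 0
0 0 1

After press 7 at (0,1):
1 0 0
0 0 0
1 0 0
0 0 0
0 0 1

Answer: 1 0 0
0 0 0
1 0 0
0 0 0
0 0 1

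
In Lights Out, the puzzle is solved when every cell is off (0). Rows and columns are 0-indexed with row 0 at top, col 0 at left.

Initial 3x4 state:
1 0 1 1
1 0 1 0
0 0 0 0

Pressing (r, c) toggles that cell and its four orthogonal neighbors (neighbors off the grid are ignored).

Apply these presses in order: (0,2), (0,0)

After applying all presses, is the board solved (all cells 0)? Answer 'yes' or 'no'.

After press 1 at (0,2):
1 1 0 0
1 0 0 0
0 0 0 0

After press 2 at (0,0):
0 0 0 0
0 0 0 0
0 0 0 0

Lights still on: 0

Answer: yes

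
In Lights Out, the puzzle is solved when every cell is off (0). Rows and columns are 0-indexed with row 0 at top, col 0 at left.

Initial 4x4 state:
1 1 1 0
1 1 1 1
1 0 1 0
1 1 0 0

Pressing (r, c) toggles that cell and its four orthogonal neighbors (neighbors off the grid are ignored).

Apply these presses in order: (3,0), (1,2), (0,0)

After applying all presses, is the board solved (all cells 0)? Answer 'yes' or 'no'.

Answer: yes

Derivation:
After press 1 at (3,0):
1 1 1 0
1 1 1 1
0 0 1 0
0 0 0 0

After press 2 at (1,2):
1 1 0 0
1 0 0 0
0 0 0 0
0 0 0 0

After press 3 at (0,0):
0 0 0 0
0 0 0 0
0 0 0 0
0 0 0 0

Lights still on: 0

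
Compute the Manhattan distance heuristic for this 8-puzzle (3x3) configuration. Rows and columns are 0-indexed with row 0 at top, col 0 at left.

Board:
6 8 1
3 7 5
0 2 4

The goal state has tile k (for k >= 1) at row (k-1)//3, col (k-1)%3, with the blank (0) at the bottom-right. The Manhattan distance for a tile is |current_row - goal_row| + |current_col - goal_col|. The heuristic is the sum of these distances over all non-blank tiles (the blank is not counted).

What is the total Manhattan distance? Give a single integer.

Answer: 18

Derivation:
Tile 6: (0,0)->(1,2) = 3
Tile 8: (0,1)->(2,1) = 2
Tile 1: (0,2)->(0,0) = 2
Tile 3: (1,0)->(0,2) = 3
Tile 7: (1,1)->(2,0) = 2
Tile 5: (1,2)->(1,1) = 1
Tile 2: (2,1)->(0,1) = 2
Tile 4: (2,2)->(1,0) = 3
Sum: 3 + 2 + 2 + 3 + 2 + 1 + 2 + 3 = 18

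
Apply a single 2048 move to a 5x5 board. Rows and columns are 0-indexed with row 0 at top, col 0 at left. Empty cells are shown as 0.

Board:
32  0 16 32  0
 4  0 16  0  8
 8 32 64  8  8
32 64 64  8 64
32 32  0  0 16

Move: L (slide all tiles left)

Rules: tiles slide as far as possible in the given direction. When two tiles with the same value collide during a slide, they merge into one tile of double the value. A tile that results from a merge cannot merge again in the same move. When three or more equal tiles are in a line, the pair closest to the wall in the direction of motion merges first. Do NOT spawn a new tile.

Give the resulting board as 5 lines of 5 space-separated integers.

Slide left:
row 0: [32, 0, 16, 32, 0] -> [32, 16, 32, 0, 0]
row 1: [4, 0, 16, 0, 8] -> [4, 16, 8, 0, 0]
row 2: [8, 32, 64, 8, 8] -> [8, 32, 64, 16, 0]
row 3: [32, 64, 64, 8, 64] -> [32, 128, 8, 64, 0]
row 4: [32, 32, 0, 0, 16] -> [64, 16, 0, 0, 0]

Answer:  32  16  32   0   0
  4  16   8   0   0
  8  32  64  16   0
 32 128   8  64   0
 64  16   0   0   0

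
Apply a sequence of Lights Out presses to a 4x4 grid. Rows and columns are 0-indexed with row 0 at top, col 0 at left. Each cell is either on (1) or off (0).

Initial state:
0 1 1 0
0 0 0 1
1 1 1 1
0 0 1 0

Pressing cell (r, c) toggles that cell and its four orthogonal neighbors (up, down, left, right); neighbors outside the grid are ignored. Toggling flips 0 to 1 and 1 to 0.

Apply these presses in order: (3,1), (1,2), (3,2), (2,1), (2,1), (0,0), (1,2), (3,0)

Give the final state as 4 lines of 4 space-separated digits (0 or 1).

After press 1 at (3,1):
0 1 1 0
0 0 0 1
1 0 1 1
1 1 0 0

After press 2 at (1,2):
0 1 0 0
0 1 1 0
1 0 0 1
1 1 0 0

After press 3 at (3,2):
0 1 0 0
0 1 1 0
1 0 1 1
1 0 1 1

After press 4 at (2,1):
0 1 0 0
0 0 1 0
0 1 0 1
1 1 1 1

After press 5 at (2,1):
0 1 0 0
0 1 1 0
1 0 1 1
1 0 1 1

After press 6 at (0,0):
1 0 0 0
1 1 1 0
1 0 1 1
1 0 1 1

After press 7 at (1,2):
1 0 1 0
1 0 0 1
1 0 0 1
1 0 1 1

After press 8 at (3,0):
1 0 1 0
1 0 0 1
0 0 0 1
0 1 1 1

Answer: 1 0 1 0
1 0 0 1
0 0 0 1
0 1 1 1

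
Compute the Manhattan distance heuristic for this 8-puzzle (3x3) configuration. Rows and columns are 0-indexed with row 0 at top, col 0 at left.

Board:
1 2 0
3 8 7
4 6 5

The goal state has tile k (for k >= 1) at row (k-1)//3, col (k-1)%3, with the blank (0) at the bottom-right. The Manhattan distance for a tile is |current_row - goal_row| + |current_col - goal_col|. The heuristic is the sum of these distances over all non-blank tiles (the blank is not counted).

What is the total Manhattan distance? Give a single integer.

Answer: 12

Derivation:
Tile 1: (0,0)->(0,0) = 0
Tile 2: (0,1)->(0,1) = 0
Tile 3: (1,0)->(0,2) = 3
Tile 8: (1,1)->(2,1) = 1
Tile 7: (1,2)->(2,0) = 3
Tile 4: (2,0)->(1,0) = 1
Tile 6: (2,1)->(1,2) = 2
Tile 5: (2,2)->(1,1) = 2
Sum: 0 + 0 + 3 + 1 + 3 + 1 + 2 + 2 = 12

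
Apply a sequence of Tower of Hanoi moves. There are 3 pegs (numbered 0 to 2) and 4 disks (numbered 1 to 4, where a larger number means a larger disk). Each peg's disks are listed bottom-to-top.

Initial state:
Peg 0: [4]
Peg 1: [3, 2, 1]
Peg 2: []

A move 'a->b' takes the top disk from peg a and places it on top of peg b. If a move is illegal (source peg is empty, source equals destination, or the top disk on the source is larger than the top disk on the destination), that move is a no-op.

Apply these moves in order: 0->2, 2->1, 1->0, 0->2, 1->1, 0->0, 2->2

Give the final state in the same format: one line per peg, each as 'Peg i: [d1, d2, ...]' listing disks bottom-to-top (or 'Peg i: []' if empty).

Answer: Peg 0: []
Peg 1: [3, 2]
Peg 2: [4, 1]

Derivation:
After move 1 (0->2):
Peg 0: []
Peg 1: [3, 2, 1]
Peg 2: [4]

After move 2 (2->1):
Peg 0: []
Peg 1: [3, 2, 1]
Peg 2: [4]

After move 3 (1->0):
Peg 0: [1]
Peg 1: [3, 2]
Peg 2: [4]

After move 4 (0->2):
Peg 0: []
Peg 1: [3, 2]
Peg 2: [4, 1]

After move 5 (1->1):
Peg 0: []
Peg 1: [3, 2]
Peg 2: [4, 1]

After move 6 (0->0):
Peg 0: []
Peg 1: [3, 2]
Peg 2: [4, 1]

After move 7 (2->2):
Peg 0: []
Peg 1: [3, 2]
Peg 2: [4, 1]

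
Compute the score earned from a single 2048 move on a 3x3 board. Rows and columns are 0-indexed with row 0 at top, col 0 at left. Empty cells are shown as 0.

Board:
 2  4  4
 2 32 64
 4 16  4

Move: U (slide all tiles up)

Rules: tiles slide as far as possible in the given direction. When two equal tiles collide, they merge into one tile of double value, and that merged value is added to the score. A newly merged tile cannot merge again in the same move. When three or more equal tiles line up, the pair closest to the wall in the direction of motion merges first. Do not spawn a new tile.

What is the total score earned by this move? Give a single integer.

Slide up:
col 0: [2, 2, 4] -> [4, 4, 0]  score +4 (running 4)
col 1: [4, 32, 16] -> [4, 32, 16]  score +0 (running 4)
col 2: [4, 64, 4] -> [4, 64, 4]  score +0 (running 4)
Board after move:
 4  4  4
 4 32 64
 0 16  4

Answer: 4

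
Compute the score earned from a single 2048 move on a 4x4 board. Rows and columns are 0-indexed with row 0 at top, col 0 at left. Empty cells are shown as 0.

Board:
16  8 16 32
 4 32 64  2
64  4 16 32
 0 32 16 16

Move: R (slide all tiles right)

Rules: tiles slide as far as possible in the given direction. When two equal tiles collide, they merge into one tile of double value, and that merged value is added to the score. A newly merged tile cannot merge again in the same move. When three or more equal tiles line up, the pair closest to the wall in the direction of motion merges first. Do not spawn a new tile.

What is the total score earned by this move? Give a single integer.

Answer: 32

Derivation:
Slide right:
row 0: [16, 8, 16, 32] -> [16, 8, 16, 32]  score +0 (running 0)
row 1: [4, 32, 64, 2] -> [4, 32, 64, 2]  score +0 (running 0)
row 2: [64, 4, 16, 32] -> [64, 4, 16, 32]  score +0 (running 0)
row 3: [0, 32, 16, 16] -> [0, 0, 32, 32]  score +32 (running 32)
Board after move:
16  8 16 32
 4 32 64  2
64  4 16 32
 0  0 32 32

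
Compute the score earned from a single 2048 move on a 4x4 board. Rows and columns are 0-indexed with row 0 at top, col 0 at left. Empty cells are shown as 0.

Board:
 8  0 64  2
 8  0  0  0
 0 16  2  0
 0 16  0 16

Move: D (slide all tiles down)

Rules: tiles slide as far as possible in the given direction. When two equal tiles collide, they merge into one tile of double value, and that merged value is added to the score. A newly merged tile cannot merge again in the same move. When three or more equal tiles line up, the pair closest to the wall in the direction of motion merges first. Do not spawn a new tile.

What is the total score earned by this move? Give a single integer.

Answer: 48

Derivation:
Slide down:
col 0: [8, 8, 0, 0] -> [0, 0, 0, 16]  score +16 (running 16)
col 1: [0, 0, 16, 16] -> [0, 0, 0, 32]  score +32 (running 48)
col 2: [64, 0, 2, 0] -> [0, 0, 64, 2]  score +0 (running 48)
col 3: [2, 0, 0, 16] -> [0, 0, 2, 16]  score +0 (running 48)
Board after move:
 0  0  0  0
 0  0  0  0
 0  0 64  2
16 32  2 16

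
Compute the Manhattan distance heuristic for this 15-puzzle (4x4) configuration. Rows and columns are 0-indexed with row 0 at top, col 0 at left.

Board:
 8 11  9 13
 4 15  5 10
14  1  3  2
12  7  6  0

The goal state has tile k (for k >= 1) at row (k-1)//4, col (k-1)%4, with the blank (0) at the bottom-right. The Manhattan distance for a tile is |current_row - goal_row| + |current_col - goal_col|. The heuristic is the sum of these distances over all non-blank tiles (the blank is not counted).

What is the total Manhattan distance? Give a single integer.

Tile 8: at (0,0), goal (1,3), distance |0-1|+|0-3| = 4
Tile 11: at (0,1), goal (2,2), distance |0-2|+|1-2| = 3
Tile 9: at (0,2), goal (2,0), distance |0-2|+|2-0| = 4
Tile 13: at (0,3), goal (3,0), distance |0-3|+|3-0| = 6
Tile 4: at (1,0), goal (0,3), distance |1-0|+|0-3| = 4
Tile 15: at (1,1), goal (3,2), distance |1-3|+|1-2| = 3
Tile 5: at (1,2), goal (1,0), distance |1-1|+|2-0| = 2
Tile 10: at (1,3), goal (2,1), distance |1-2|+|3-1| = 3
Tile 14: at (2,0), goal (3,1), distance |2-3|+|0-1| = 2
Tile 1: at (2,1), goal (0,0), distance |2-0|+|1-0| = 3
Tile 3: at (2,2), goal (0,2), distance |2-0|+|2-2| = 2
Tile 2: at (2,3), goal (0,1), distance |2-0|+|3-1| = 4
Tile 12: at (3,0), goal (2,3), distance |3-2|+|0-3| = 4
Tile 7: at (3,1), goal (1,2), distance |3-1|+|1-2| = 3
Tile 6: at (3,2), goal (1,1), distance |3-1|+|2-1| = 3
Sum: 4 + 3 + 4 + 6 + 4 + 3 + 2 + 3 + 2 + 3 + 2 + 4 + 4 + 3 + 3 = 50

Answer: 50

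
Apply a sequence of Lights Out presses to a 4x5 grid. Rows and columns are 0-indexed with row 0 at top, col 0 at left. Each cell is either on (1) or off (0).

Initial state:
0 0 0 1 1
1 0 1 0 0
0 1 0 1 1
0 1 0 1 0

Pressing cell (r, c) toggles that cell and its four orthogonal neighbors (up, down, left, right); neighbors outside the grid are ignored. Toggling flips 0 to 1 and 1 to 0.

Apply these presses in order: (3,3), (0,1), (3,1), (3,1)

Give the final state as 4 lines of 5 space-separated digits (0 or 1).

Answer: 1 1 1 1 1
1 1 1 0 0
0 1 0 0 1
0 1 1 0 1

Derivation:
After press 1 at (3,3):
0 0 0 1 1
1 0 1 0 0
0 1 0 0 1
0 1 1 0 1

After press 2 at (0,1):
1 1 1 1 1
1 1 1 0 0
0 1 0 0 1
0 1 1 0 1

After press 3 at (3,1):
1 1 1 1 1
1 1 1 0 0
0 0 0 0 1
1 0 0 0 1

After press 4 at (3,1):
1 1 1 1 1
1 1 1 0 0
0 1 0 0 1
0 1 1 0 1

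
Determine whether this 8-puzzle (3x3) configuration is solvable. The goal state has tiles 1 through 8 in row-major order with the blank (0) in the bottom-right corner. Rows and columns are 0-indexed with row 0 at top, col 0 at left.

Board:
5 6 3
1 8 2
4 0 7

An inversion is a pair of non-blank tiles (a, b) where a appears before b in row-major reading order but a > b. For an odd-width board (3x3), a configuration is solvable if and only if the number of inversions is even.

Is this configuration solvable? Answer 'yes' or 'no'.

Answer: no

Derivation:
Inversions (pairs i<j in row-major order where tile[i] > tile[j] > 0): 13
13 is odd, so the puzzle is not solvable.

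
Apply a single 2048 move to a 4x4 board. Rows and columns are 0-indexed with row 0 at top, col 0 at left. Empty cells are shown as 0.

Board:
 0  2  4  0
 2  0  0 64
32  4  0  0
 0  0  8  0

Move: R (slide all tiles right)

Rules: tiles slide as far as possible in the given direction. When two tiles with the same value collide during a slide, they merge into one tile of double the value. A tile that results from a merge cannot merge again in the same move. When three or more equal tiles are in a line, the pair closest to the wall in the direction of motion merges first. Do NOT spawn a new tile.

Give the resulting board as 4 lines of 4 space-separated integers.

Slide right:
row 0: [0, 2, 4, 0] -> [0, 0, 2, 4]
row 1: [2, 0, 0, 64] -> [0, 0, 2, 64]
row 2: [32, 4, 0, 0] -> [0, 0, 32, 4]
row 3: [0, 0, 8, 0] -> [0, 0, 0, 8]

Answer:  0  0  2  4
 0  0  2 64
 0  0 32  4
 0  0  0  8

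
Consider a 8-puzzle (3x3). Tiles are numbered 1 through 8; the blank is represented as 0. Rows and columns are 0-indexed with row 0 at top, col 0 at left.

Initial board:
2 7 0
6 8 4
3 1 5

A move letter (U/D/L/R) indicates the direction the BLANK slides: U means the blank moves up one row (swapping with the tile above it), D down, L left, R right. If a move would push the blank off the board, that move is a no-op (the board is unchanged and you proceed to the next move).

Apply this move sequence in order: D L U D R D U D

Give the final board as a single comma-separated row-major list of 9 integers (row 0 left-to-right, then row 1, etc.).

After move 1 (D):
2 7 4
6 8 0
3 1 5

After move 2 (L):
2 7 4
6 0 8
3 1 5

After move 3 (U):
2 0 4
6 7 8
3 1 5

After move 4 (D):
2 7 4
6 0 8
3 1 5

After move 5 (R):
2 7 4
6 8 0
3 1 5

After move 6 (D):
2 7 4
6 8 5
3 1 0

After move 7 (U):
2 7 4
6 8 0
3 1 5

After move 8 (D):
2 7 4
6 8 5
3 1 0

Answer: 2, 7, 4, 6, 8, 5, 3, 1, 0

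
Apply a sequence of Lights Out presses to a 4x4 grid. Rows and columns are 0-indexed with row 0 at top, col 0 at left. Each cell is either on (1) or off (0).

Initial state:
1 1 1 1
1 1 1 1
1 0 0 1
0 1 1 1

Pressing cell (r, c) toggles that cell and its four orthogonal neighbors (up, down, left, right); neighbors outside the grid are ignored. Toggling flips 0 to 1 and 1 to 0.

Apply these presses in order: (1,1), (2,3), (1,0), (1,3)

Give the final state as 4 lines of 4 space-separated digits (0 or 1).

After press 1 at (1,1):
1 0 1 1
0 0 0 1
1 1 0 1
0 1 1 1

After press 2 at (2,3):
1 0 1 1
0 0 0 0
1 1 1 0
0 1 1 0

After press 3 at (1,0):
0 0 1 1
1 1 0 0
0 1 1 0
0 1 1 0

After press 4 at (1,3):
0 0 1 0
1 1 1 1
0 1 1 1
0 1 1 0

Answer: 0 0 1 0
1 1 1 1
0 1 1 1
0 1 1 0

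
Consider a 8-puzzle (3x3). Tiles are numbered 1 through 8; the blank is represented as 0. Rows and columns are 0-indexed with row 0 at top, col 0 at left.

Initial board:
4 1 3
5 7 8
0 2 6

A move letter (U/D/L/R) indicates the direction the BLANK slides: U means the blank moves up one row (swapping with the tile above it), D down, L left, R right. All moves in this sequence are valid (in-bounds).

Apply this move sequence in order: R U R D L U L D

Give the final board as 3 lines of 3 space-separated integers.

Answer: 4 1 3
2 5 6
0 8 7

Derivation:
After move 1 (R):
4 1 3
5 7 8
2 0 6

After move 2 (U):
4 1 3
5 0 8
2 7 6

After move 3 (R):
4 1 3
5 8 0
2 7 6

After move 4 (D):
4 1 3
5 8 6
2 7 0

After move 5 (L):
4 1 3
5 8 6
2 0 7

After move 6 (U):
4 1 3
5 0 6
2 8 7

After move 7 (L):
4 1 3
0 5 6
2 8 7

After move 8 (D):
4 1 3
2 5 6
0 8 7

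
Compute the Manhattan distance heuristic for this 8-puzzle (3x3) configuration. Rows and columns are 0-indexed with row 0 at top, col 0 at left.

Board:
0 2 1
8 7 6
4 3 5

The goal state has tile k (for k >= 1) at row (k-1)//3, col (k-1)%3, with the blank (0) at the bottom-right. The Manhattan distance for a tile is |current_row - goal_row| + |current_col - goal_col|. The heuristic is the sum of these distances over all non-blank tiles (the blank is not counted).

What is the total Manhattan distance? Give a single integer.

Answer: 12

Derivation:
Tile 2: at (0,1), goal (0,1), distance |0-0|+|1-1| = 0
Tile 1: at (0,2), goal (0,0), distance |0-0|+|2-0| = 2
Tile 8: at (1,0), goal (2,1), distance |1-2|+|0-1| = 2
Tile 7: at (1,1), goal (2,0), distance |1-2|+|1-0| = 2
Tile 6: at (1,2), goal (1,2), distance |1-1|+|2-2| = 0
Tile 4: at (2,0), goal (1,0), distance |2-1|+|0-0| = 1
Tile 3: at (2,1), goal (0,2), distance |2-0|+|1-2| = 3
Tile 5: at (2,2), goal (1,1), distance |2-1|+|2-1| = 2
Sum: 0 + 2 + 2 + 2 + 0 + 1 + 3 + 2 = 12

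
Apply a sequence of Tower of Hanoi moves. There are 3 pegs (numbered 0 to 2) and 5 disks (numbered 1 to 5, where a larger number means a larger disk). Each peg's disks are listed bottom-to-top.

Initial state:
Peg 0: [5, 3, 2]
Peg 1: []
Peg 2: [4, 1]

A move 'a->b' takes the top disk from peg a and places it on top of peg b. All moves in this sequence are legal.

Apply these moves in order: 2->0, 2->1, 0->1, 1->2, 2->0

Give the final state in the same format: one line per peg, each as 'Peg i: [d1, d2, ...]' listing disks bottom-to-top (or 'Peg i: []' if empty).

Answer: Peg 0: [5, 3, 2, 1]
Peg 1: [4]
Peg 2: []

Derivation:
After move 1 (2->0):
Peg 0: [5, 3, 2, 1]
Peg 1: []
Peg 2: [4]

After move 2 (2->1):
Peg 0: [5, 3, 2, 1]
Peg 1: [4]
Peg 2: []

After move 3 (0->1):
Peg 0: [5, 3, 2]
Peg 1: [4, 1]
Peg 2: []

After move 4 (1->2):
Peg 0: [5, 3, 2]
Peg 1: [4]
Peg 2: [1]

After move 5 (2->0):
Peg 0: [5, 3, 2, 1]
Peg 1: [4]
Peg 2: []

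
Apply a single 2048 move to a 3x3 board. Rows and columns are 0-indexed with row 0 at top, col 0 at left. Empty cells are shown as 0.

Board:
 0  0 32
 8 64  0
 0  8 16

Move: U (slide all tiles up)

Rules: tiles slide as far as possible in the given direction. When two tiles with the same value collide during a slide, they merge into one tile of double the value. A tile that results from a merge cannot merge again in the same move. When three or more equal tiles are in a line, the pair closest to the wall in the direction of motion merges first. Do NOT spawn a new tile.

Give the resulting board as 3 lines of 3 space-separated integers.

Slide up:
col 0: [0, 8, 0] -> [8, 0, 0]
col 1: [0, 64, 8] -> [64, 8, 0]
col 2: [32, 0, 16] -> [32, 16, 0]

Answer:  8 64 32
 0  8 16
 0  0  0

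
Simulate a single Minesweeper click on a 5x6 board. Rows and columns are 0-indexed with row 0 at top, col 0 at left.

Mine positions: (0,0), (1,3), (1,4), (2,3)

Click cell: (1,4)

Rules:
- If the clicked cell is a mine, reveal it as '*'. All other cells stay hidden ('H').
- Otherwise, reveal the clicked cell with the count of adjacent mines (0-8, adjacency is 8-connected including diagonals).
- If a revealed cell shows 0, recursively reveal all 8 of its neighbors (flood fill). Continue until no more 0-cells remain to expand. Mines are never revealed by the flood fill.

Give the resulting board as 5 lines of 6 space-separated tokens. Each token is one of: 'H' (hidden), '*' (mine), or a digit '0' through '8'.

H H H H H H
H H H H * H
H H H H H H
H H H H H H
H H H H H H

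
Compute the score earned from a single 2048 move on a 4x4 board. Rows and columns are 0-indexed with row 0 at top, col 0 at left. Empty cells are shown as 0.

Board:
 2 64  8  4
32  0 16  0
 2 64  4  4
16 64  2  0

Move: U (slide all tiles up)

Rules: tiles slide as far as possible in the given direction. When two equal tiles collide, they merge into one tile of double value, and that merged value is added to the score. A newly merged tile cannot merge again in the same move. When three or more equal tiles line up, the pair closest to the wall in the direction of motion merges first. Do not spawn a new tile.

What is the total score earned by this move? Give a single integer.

Slide up:
col 0: [2, 32, 2, 16] -> [2, 32, 2, 16]  score +0 (running 0)
col 1: [64, 0, 64, 64] -> [128, 64, 0, 0]  score +128 (running 128)
col 2: [8, 16, 4, 2] -> [8, 16, 4, 2]  score +0 (running 128)
col 3: [4, 0, 4, 0] -> [8, 0, 0, 0]  score +8 (running 136)
Board after move:
  2 128   8   8
 32  64  16   0
  2   0   4   0
 16   0   2   0

Answer: 136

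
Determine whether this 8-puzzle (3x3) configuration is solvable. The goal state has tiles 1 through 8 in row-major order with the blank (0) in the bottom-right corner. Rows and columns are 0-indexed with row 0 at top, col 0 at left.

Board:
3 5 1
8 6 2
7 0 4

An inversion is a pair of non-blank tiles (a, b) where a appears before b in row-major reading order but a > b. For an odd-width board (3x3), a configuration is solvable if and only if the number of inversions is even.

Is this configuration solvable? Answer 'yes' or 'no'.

Inversions (pairs i<j in row-major order where tile[i] > tile[j] > 0): 12
12 is even, so the puzzle is solvable.

Answer: yes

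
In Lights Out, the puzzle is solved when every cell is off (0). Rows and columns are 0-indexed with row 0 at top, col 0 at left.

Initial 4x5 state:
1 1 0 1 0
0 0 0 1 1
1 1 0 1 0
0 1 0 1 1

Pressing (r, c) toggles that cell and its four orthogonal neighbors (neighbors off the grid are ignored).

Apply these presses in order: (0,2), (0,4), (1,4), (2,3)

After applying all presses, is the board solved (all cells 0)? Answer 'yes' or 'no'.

After press 1 at (0,2):
1 0 1 0 0
0 0 1 1 1
1 1 0 1 0
0 1 0 1 1

After press 2 at (0,4):
1 0 1 1 1
0 0 1 1 0
1 1 0 1 0
0 1 0 1 1

After press 3 at (1,4):
1 0 1 1 0
0 0 1 0 1
1 1 0 1 1
0 1 0 1 1

After press 4 at (2,3):
1 0 1 1 0
0 0 1 1 1
1 1 1 0 0
0 1 0 0 1

Lights still on: 11

Answer: no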